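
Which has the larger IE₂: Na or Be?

Consider each +1 ion: Na⁺ is the bare [Ne] core; Be⁺ still has 1 valence electron.
Pulling an electron out of a noble-gas core costs far more than removing a remaining valence electron, so Na sits at the high end of IE_2.
The numbers (kJ/mol): Na 4562, Be 1757.
Putting it together, IE_2: Be < Na.

Na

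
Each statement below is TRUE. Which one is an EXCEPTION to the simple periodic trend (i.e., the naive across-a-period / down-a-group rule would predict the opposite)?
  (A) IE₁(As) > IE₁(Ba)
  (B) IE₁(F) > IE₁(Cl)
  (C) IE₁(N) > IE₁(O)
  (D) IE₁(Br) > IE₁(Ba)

(C)

The general trend: first ionization energy increases across a period and decreases down a group.
(A) As (period 4, group 15) vs Ba (period 6, group 2): the stated order agrees with the simple trend.
(B) F (period 2, group 17) vs Cl (period 3, group 17): the stated order agrees with the simple trend.
(C) N (period 2, group 15) vs O (period 2, group 16): the stated order contradicts the simple trend.
(D) Br (period 4, group 17) vs Ba (period 6, group 2): the stated order agrees with the simple trend.
The exception is (C): pairing an electron in O's 2p⁴ costs repulsion energy, so O ionizes more easily than half-filled N (2p³).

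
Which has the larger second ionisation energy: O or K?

O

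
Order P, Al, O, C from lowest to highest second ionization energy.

Al, P, C, O

Consider each +1 ion: P⁺ still has 4 valence electrons; Al⁺ still has 2 valence electrons; O⁺ still has 5 valence electrons; C⁺ still has 3 valence electrons.
All are still removing valence electrons, so compare the +1 ions as you would atoms: IE_2 generally rises across a period (higher Z_eff) and falls down a group (larger shell), subject to the usual subshell exceptions.
Valence configurations: P⁺ [Ne]3s²3p², Al⁺ [Ne]3s², O⁺ [He]2s²2p³, C⁺ [He]2s²2p¹.
The numbers (kJ/mol): P 1907, Al 1817, O 3388, C 2353.
Overall IE_2 order: Al < P < C < O.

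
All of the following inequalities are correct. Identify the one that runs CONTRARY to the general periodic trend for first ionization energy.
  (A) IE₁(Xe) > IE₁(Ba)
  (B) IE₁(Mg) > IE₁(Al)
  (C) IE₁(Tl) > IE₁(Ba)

(B)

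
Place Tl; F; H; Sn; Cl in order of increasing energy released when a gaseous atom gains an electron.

H is in period 1, group 1; F is in period 2, group 17; Cl is in period 3, group 17; Sn is in period 5, group 14; Tl is in period 6, group 13.
Adding an electron releases more energy for atoms nearer the top right (short of the noble gases).
These span different periods and groups, so the two trends combine.
H > Tl: the two effects oppose for this pair; the down-group effect wins (73 vs 19 kJ/mol).
Sn > H: period and group pull opposite ways; the across-period shift dominates (107 vs 73 kJ/mol).
F > Sn: relative to Sn, both the across-period and down-group shifts push F's electron affinity up.
Cl > F: this pair runs against the simple trend — see the exception note.
Note the exception: Cl has a higher electron affinity than F, contrary to the simple trend — F's small 2p subshell makes the incoming electron feel strong e⁻–e⁻ repulsion, so Cl actually releases more energy on gaining an electron.
For reference (kJ/mol): H 73, F 328, Cl 349, Sn 107, Tl 19.
So from lowest to highest: Tl < H < Sn < F < Cl.

Tl < H < Sn < F < Cl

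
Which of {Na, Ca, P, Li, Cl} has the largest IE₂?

The second ionization energy removes an electron from the +1 ion. For each element: Na⁺ is the bare [Ne] core; Ca⁺ still has 1 valence electron; P⁺ still has 4 valence electrons; Li⁺ is the bare [He] core; Cl⁺ still has 6 valence electrons.
Breaking into a closed-shell core is much more expensive than removing a leftover valence electron — Na and Li have the largest IE_2 here.
Valence configurations: Ca⁺ [Ar]4s¹, P⁺ [Ne]3s²3p², Cl⁺ [Ne]3s²3p⁴.
The numbers (kJ/mol): Na 4562, Ca 1145, P 1907, Li 7298, Cl 2298.
Putting it together, IE_2: Ca < P < Cl < Na < Li.

Li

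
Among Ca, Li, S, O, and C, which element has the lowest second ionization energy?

The second ionization energy removes an electron from the +1 ion. For each element: Ca⁺ still has 1 valence electron; Li⁺ is the bare [He] core; S⁺ still has 5 valence electrons; O⁺ still has 5 valence electrons; C⁺ still has 3 valence electrons.
Pulling an electron out of a noble-gas core costs far more than removing a remaining valence electron, so Li sits at the high end of IE_2.
Valence configurations: Ca⁺ [Ar]4s¹, S⁺ [Ne]3s²3p³, O⁺ [He]2s²2p³, C⁺ [He]2s²2p¹.
Approximate IE_2 values (kJ/mol): Ca 1145, Li 7298, S 2252, O 3388, C 2353.
Overall IE_2 order: Ca < S < C < O < Li.

Ca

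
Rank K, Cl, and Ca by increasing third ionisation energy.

Consider each +2 ion: K²⁺ is already 1 electron into the core; Cl²⁺ still has 5 valence electrons; Ca²⁺ is the bare [Ar] core.
Pulling an electron out of a noble-gas core costs far more than removing a remaining valence electron, so K and Ca sit at the high end of IE_3.
Tabulated IE_3 (kJ/mol): K 4420, Cl 3822, Ca 4912.
Overall IE_3 order: Cl < K < Ca.

Cl < K < Ca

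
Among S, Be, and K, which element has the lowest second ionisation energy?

After 1 electron has been removed, what remains? S⁺ still has 5 valence electrons; Be⁺ still has 1 valence electron; K⁺ is the bare [Ar] core.
Breaking into a closed-shell core is much more expensive than removing a leftover valence electron — K has the largest IE_2 here.
Valence configurations: S⁺ [Ne]3s²3p³, Be⁺ [He]2s¹.
The numbers (kJ/mol): S 2252, Be 1757, K 3052.
So the second ionization energies run Be < S < K.

Be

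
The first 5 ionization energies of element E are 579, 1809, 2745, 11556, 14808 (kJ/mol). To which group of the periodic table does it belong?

Group 13

Look for the largest jump between consecutive ionization energies: IE4/IE3 ≈ 4.2, far larger than any earlier ratio.
That jump marks the point where a core electron is being removed. So the atom has 3 valence electrons.
A main-group element with 3 valence electrons is in group 13.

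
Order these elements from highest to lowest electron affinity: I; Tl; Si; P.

I > Si > P > Tl

Atoms with high Z_eff and room in the valence shell (especially the halogens) have the most exothermic electron affinities.
Neither a single period nor a single group — weigh both effects.
P > Tl: relative to Tl, both the across-period and down-group shifts push P's electron affinity up.
Si > P: this pair runs against the simple trend — see the exception note.
I > Si: period and group pull opposite ways; the across-period shift dominates (295 vs 134 kJ/mol).
Note the exception: Si has a higher electron affinity than P, contrary to the simple trend — adding an electron to P's half-filled 3p³ is unfavourable, so Si (3p²) has the more exothermic EA.
For reference (kJ/mol): Si 134, P 72, I 295, Tl 19.
So from highest to lowest: I > Si > P > Tl.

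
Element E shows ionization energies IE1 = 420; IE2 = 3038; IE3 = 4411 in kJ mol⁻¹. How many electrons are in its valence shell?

Look for the largest jump between consecutive ionization energies: IE2/IE1 ≈ 7.2, far larger than any earlier ratio.
That jump marks the point where a core electron is being removed. So the atom has 1 valence electron.

1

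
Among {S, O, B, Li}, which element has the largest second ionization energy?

Li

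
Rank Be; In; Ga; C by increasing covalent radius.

Atomic radius shrinks across a period as nuclear charge pulls the same shell inward, and grows down a group as new shells are added.
Here both period and group differ, so the two effects have to be weighed against each other.
Be > C: both are in period 2; the period trend gives Be the larger value.
Ga > Be: the two effects oppose for this pair; the down-group effect wins (124 vs 102 pm).
In > Ga: In sits below Ga in group 13, so the down-group effect alone puts In larger.
Approximate values (pm): Be 102, C 75, Ga 124, In 142.
So from smallest to largest: C < Be < Ga < In.

C, Be, Ga, In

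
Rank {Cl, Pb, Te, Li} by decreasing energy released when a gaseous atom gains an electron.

Cl > Te > Li > Pb

Li is in period 2, group 1; Cl is in period 3, group 17; Te is in period 5, group 16; Pb is in period 6, group 14.
EA tends to increase across a period and decrease down a group, though the pattern is less regular than for IE or radius.
Here both period and group differ, so the two effects have to be weighed against each other.
Li > Pb: period and group pull opposite ways; the down-group shift dominates (60 vs 35 kJ/mol).
Te > Li: period and group pull opposite ways; the across-period shift dominates (190 vs 60 kJ/mol).
Cl > Te: relative to Te, both the across-period and down-group shifts push Cl's electron affinity up.
Tabulated electron affinity (kJ/mol): Li 60, Cl 349, Te 190, Pb 35.
So from highest to lowest: Cl > Te > Li > Pb.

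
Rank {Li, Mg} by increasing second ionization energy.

Consider each +1 ion: Li⁺ is the bare [He] core; Mg⁺ still has 1 valence electron.
Breaking into a closed-shell core is much more expensive than removing a leftover valence electron — Li has the largest IE_2 here.
The numbers (kJ/mol): Li 7298, Mg 1451.
So the second ionization energies run Mg < Li.

Mg < Li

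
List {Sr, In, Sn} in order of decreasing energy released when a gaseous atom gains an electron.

Sr is in period 5, group 2; In is in period 5, group 13; Sn is in period 5, group 14.
Adding an electron releases more energy for atoms nearer the top right (short of the noble gases).
All lie in period 5, so electron affinity increases left to right.
So from highest to lowest: Sn > In > Sr.

Sn > In > Sr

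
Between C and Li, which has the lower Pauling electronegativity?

Li is in period 2, group 1; C is in period 2, group 14.
Smaller atoms with higher effective nuclear charge are more electronegative.
All lie in period 2, so electronegativity increases left to right.
So Li has the lower Pauling electronegativity (Li < C).

Li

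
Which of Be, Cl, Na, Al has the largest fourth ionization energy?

Be

After 3 electrons have been removed, what remains? Be³⁺ is already 1 electron into the core; Cl³⁺ still has 4 valence electrons; Na³⁺ is already 2 electrons into the core; Al³⁺ is the bare [Ne] core.
Pulling an electron out of a noble-gas core costs far more than removing a remaining valence electron, so Na, Al and Be sit at the high end of IE_4.
Approximate IE_4 values (kJ/mol): Be 21007, Cl 5159, Na 9543, Al 11577.
So the fourth ionization energies run Cl < Na < Al < Be.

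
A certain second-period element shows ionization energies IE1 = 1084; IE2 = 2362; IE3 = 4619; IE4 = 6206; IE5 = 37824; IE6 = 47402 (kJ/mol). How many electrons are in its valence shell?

Look for the largest jump between consecutive ionization energies: IE5/IE4 ≈ 6.1, far larger than any earlier ratio.
That jump marks the point where a core electron is being removed. So the atom has 4 valence electrons.

4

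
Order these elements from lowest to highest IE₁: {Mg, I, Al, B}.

B is in period 2, group 13; Mg is in period 3, group 2; Al is in period 3, group 13; I is in period 5, group 17.
First ionization energy rises across a period (greater Z_eff holds electrons more tightly) and falls down a group (valence electrons are farther from the nucleus).
These span different periods and groups, so the two trends combine.
Mg > Al: this pair runs against the simple trend — see the exception note.
B > Mg: both effects reinforce here, so B is clearly the higher of the two.
I > B: period and group pull opposite ways; the across-period shift dominates (1008 vs 801 kJ/mol).
Note the exception: Mg has a higher first ionization energy than Al, contrary to the simple trend — Al's single 3p electron is easier to remove than one from Mg's filled 3s².
For reference (kJ/mol): B 801, Mg 738, Al 578, I 1008.
So from lowest to highest: Al < Mg < B < I.

Al < Mg < B < I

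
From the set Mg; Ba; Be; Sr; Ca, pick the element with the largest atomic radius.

Ba

Be is in period 2, group 2; Mg is in period 3, group 2; Ca is in period 4, group 2; Sr is in period 5, group 2; Ba is in period 6, group 2.
Moving right in a period, electrons are added to the same shell under a stronger nuclear pull, so atoms get smaller; moving down, a new shell is opened and atoms get larger.
All are in group 2, so atomic radius increases down the group.
The largest atomic radius among these belongs to Ba.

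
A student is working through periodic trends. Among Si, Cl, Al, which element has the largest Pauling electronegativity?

Al is in period 3, group 13; Si is in period 3, group 14; Cl is in period 3, group 17.
Smaller atoms with higher effective nuclear charge are more electronegative.
All lie in period 3, so electronegativity increases left to right.
The largest Pauling electronegativity among these belongs to Cl.

Cl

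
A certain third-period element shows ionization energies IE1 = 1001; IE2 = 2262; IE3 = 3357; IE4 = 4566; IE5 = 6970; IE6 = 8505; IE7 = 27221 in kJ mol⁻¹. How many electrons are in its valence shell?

6

Look for the largest jump between consecutive ionization energies: IE7/IE6 ≈ 3.2, far larger than any earlier ratio.
That jump marks the point where a core electron is being removed. So the atom has 6 valence electrons.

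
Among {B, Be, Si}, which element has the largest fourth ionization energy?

IE_4 is the cost of taking one more electron from the +3 cation: B³⁺ is the bare [He] core; Be³⁺ is already 1 electron into the core; Si³⁺ still has 1 valence electron.
Pulling an electron out of a noble-gas core costs far more than removing a remaining valence electron, so Be and B sit at the high end of IE_4.
Tabulated IE_4 (kJ/mol): B 25026, Be 21007, Si 4356.
So the fourth ionization energies run Si < Be < B.

B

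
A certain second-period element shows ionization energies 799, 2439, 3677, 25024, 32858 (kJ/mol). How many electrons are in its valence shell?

3

Look for the largest jump between consecutive ionization energies: IE4/IE3 ≈ 6.8, far larger than any earlier ratio.
That jump marks the point where a core electron is being removed. So the atom has 3 valence electrons.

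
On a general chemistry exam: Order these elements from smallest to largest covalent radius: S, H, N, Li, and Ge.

Moving right in a period, electrons are added to the same shell under a stronger nuclear pull, so atoms get smaller; moving down, a new shell is opened and atoms get larger.
Neither a single period nor a single group — weigh both effects.
N > H: the two effects oppose for this pair; the down-group effect wins (71 vs 32 pm).
S > N: the two effects oppose for this pair; the down-group effect wins (103 vs 71 pm).
Ge > S: both effects reinforce here, so Ge is clearly the larger of the two.
Li > Ge: period and group pull opposite ways; the across-period shift dominates (133 vs 121 pm).
Tabulated atomic radius (pm): H 32, Li 133, N 71, S 103, Ge 121.
So from smallest to largest: H < N < S < Ge < Li.

H < N < S < Ge < Li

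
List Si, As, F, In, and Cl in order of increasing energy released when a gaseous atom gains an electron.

In, As, Si, F, Cl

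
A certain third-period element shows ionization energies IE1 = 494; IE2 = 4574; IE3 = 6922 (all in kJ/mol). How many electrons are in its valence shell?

1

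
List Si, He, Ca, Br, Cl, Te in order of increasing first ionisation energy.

He is in period 1, group 18; Si is in period 3, group 14; Cl is in period 3, group 17; Ca is in period 4, group 2; Br is in period 4, group 17; Te is in period 5, group 16.
First ionization energy rises across a period (greater Z_eff holds electrons more tightly) and falls down a group (valence electrons are farther from the nucleus).
Here both period and group differ, so the two effects have to be weighed against each other.
Si > Ca: relative to Ca, both the across-period and down-group shifts push Si's first ionization energy up.
Te > Si: the two effects oppose for this pair; the across-period effect wins (869 vs 786 kJ/mol).
Br > Te: relative to Te, both the across-period and down-group shifts push Br's first ionization energy up.
Cl > Br: they share group 17; the group trend gives Cl the larger value.
He > Cl: relative to Cl, both the across-period and down-group shifts push He's first ionization energy up.
Approximate values (kJ/mol): He 2372, Si 786, Cl 1251, Ca 590, Br 1140, Te 869.
So from lowest to highest: Ca < Si < Te < Br < Cl < He.

Ca < Si < Te < Br < Cl < He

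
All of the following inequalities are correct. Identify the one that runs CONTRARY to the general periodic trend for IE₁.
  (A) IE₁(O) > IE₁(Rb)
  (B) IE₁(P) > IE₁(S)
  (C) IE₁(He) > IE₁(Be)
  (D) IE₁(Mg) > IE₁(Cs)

The general trend: IE₁ increases across a period and decreases down a group.
(A) O (period 2, group 16) vs Rb (period 5, group 1): the stated order agrees with the simple trend.
(B) P (period 3, group 15) vs S (period 3, group 16): the stated order contradicts the simple trend.
(C) He (period 1, group 18) vs Be (period 2, group 2): the stated order agrees with the simple trend.
(D) Mg (period 3, group 2) vs Cs (period 6, group 1): the stated order agrees with the simple trend.
The exception is (B): S (3p⁴) ionizes more easily than half-filled P (3p³) because the paired 3p electron in S is pushed out by e⁻–e⁻ repulsion.

(B)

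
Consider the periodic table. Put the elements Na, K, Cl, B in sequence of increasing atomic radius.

B < Cl < Na < K

B is in period 2, group 13; Na is in period 3, group 1; Cl is in period 3, group 17; K is in period 4, group 1.
Atomic radius shrinks across a period as nuclear charge pulls the same shell inward, and grows down a group as new shells are added.
Here both period and group differ, so the two effects have to be weighed against each other.
Cl > B: period and group pull opposite ways; the down-group shift dominates (99 vs 85 pm).
Na > Cl: Na lies to the left of Cl in period 3, so the across-period effect alone puts Na larger.
K > Na: they share group 1; the group trend gives K the larger value.
For reference (pm): B 85, Na 155, Cl 99, K 196.
So from smallest to largest: B < Cl < Na < K.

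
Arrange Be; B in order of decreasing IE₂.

After 1 electron has been removed, what remains? Be⁺ still has 1 valence electron; B⁺ still has 2 valence electrons.
All are still removing valence electrons, so compare the +1 ions as you would atoms: IE_2 generally rises across a period (higher Z_eff) and falls down a group (larger shell), subject to the usual subshell exceptions.
Valence configurations: Be⁺ [He]2s¹, B⁺ [He]2s².
The numbers (kJ/mol): Be 1757, B 2427.
Hence IE_2: Be < B.

B, Be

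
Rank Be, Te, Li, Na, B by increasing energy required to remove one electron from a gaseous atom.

Na < Li < B < Te < Be

Removing the outermost electron gets harder across a period and easier down a group.
Here both period and group differ, so the two effects have to be weighed against each other.
Li > Na: they share group 1; the group trend gives Li the larger value.
B > Li: both are in period 2; the period trend gives B the larger value.
Te > B: the two effects oppose for this pair; the across-period effect wins (869 vs 801 kJ/mol).
Be > Te: the two effects oppose for this pair; the down-group effect wins (900 vs 869 kJ/mol).
Note the exception: Be has a higher first ionization energy than B, contrary to the simple trend — removing B's lone 2p electron is easier than breaking Be's filled 2s².
Approximate values (kJ/mol): Li 520, Be 900, B 801, Na 496, Te 869.
So from lowest to highest: Na < Li < B < Te < Be.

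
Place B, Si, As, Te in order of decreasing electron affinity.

B is in period 2, group 13; Si is in period 3, group 14; As is in period 4, group 15; Te is in period 5, group 16.
Electron affinity generally becomes more exothermic across a period toward the halogens and less exothermic down a group.
A diagonal step moves right (one effect) and down (the opposite effect) at once.
As > B: the two effects oppose for this pair; the across-period effect wins (78 vs 27 kJ/mol).
Si > As: period and group pull opposite ways; the down-group shift dominates (134 vs 78 kJ/mol).
Te > Si: the two effects oppose for this pair; the across-period effect wins (190 vs 134 kJ/mol).
Approximate values (kJ/mol): B 27, Si 134, As 78, Te 190.
So from highest to lowest: Te > Si > As > B.

Te > Si > As > B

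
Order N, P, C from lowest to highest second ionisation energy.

The second ionization energy removes an electron from the +1 ion. For each element: N⁺ still has 4 valence electrons; P⁺ still has 4 valence electrons; C⁺ still has 3 valence electrons.
All are still removing valence electrons, so compare the +1 ions as you would atoms: IE_2 generally rises across a period (higher Z_eff) and falls down a group (larger shell), subject to the usual subshell exceptions.
Valence configurations: N⁺ [He]2s²2p², P⁺ [Ne]3s²3p², C⁺ [He]2s²2p¹.
The numbers (kJ/mol): N 2856, P 1907, C 2353.
So the second ionization energies run P < C < N.

P < C < N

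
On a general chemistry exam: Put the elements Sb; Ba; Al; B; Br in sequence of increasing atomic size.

B, Br, Al, Sb, Ba

B is in period 2, group 13; Al is in period 3, group 13; Br is in period 4, group 17; Sb is in period 5, group 15; Ba is in period 6, group 2.
Atomic radius shrinks across a period as nuclear charge pulls the same shell inward, and grows down a group as new shells are added.
Neither a single period nor a single group — weigh both effects.
Br > B: period and group pull opposite ways; the down-group shift dominates (114 vs 85 pm).
Al > Br: period and group pull opposite ways; the across-period shift dominates (126 vs 114 pm).
Sb > Al: period and group pull opposite ways; the down-group shift dominates (140 vs 126 pm).
Ba > Sb: relative to Sb, both the across-period and down-group shifts push Ba's atomic radius up.
Tabulated atomic radius (pm): B 85, Al 126, Br 114, Sb 140, Ba 196.
So from smallest to largest: B < Br < Al < Sb < Ba.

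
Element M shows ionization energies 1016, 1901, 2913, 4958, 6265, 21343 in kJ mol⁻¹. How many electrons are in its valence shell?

5

Look for the largest jump between consecutive ionization energies: IE6/IE5 ≈ 3.4, far larger than any earlier ratio.
That jump marks the point where a core electron is being removed. So the atom has 5 valence electrons.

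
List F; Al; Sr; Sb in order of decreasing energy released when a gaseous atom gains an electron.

F > Sb > Al > Sr

F is in period 2, group 17; Al is in period 3, group 13; Sr is in period 5, group 2; Sb is in period 5, group 15.
Atoms with high Z_eff and room in the valence shell (especially the halogens) have the most exothermic electron affinities.
Neither a single period nor a single group — weigh both effects.
Al > Sr: both effects reinforce here, so Al is clearly the higher of the two.
Sb > Al: the two effects oppose for this pair; the across-period effect wins (103 vs 42 kJ/mol).
F > Sb: relative to Sb, both the across-period and down-group shifts push F's electron affinity up.
Approximate values (kJ/mol): F 328, Al 42, Sr 5, Sb 103.
So from highest to lowest: F > Sb > Al > Sr.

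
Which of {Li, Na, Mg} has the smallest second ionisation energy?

Mg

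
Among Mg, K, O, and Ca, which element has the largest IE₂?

O

IE_2 is the cost of taking one more electron from the +1 cation: Mg⁺ still has 1 valence electron; K⁺ is the bare [Ar] core; O⁺ still has 5 valence electrons; Ca⁺ still has 1 valence electron.
Usually core removal costs more than valence removal, but here the competition is close: a tightly held n=2 valence electron can cost more to remove than an n=3 core electron, so the actual values have to decide it.
Valence configurations: Mg⁺ [Ne]3s¹, O⁺ [He]2s²2p³, Ca⁺ [Ar]4s¹.
Tabulated IE_2 (kJ/mol): Mg 1451, K 3052, O 3388, Ca 1145.
So the second ionization energies run Ca < Mg < K < O.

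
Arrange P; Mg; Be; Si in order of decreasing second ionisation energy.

Consider each +1 ion: P⁺ still has 4 valence electrons; Mg⁺ still has 1 valence electron; Be⁺ still has 1 valence electron; Si⁺ still has 3 valence electrons.
All are still removing valence electrons, so compare the +1 ions as you would atoms: IE_2 generally rises across a period (higher Z_eff) and falls down a group (larger shell), subject to the usual subshell exceptions.
Valence configurations: P⁺ [Ne]3s²3p², Mg⁺ [Ne]3s¹, Be⁺ [He]2s¹, Si⁺ [Ne]3s²3p¹.
Approximate IE_2 values (kJ/mol): P 1907, Mg 1451, Be 1757, Si 1577.
Overall IE_2 order: Mg < Si < Be < P.

P > Be > Si > Mg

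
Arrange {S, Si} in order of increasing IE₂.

Si < S

After 1 electron has been removed, what remains? S⁺ still has 5 valence electrons; Si⁺ still has 3 valence electrons.
All are still removing valence electrons, so compare the +1 ions as you would atoms: IE_2 generally rises across a period (higher Z_eff) and falls down a group (larger shell), subject to the usual subshell exceptions.
Valence configurations: S⁺ [Ne]3s²3p³, Si⁺ [Ne]3s²3p¹.
Tabulated IE_2 (kJ/mol): S 2252, Si 1577.
Putting it together, IE_2: Si < S.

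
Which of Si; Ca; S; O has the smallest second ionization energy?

Ca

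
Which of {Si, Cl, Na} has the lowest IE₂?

Si

IE_2 is the cost of taking one more electron from the +1 cation: Si⁺ still has 3 valence electrons; Cl⁺ still has 6 valence electrons; Na⁺ is the bare [Ne] core.
Breaking into a closed-shell core is much more expensive than removing a leftover valence electron — Na has the largest IE_2 here.
Valence configurations: Si⁺ [Ne]3s²3p¹, Cl⁺ [Ne]3s²3p⁴.
Approximate IE_2 values (kJ/mol): Si 1577, Cl 2298, Na 4562.
Putting it together, IE_2: Si < Cl < Na.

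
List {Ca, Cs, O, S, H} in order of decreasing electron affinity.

S > O > H > Cs > Ca

H is in period 1, group 1; O is in period 2, group 16; S is in period 3, group 16; Ca is in period 4, group 2; Cs is in period 6, group 1.
Atoms with high Z_eff and room in the valence shell (especially the halogens) have the most exothermic electron affinities.
Neither a single period nor a single group — weigh both effects.
Cs > Ca: this pair runs against the simple trend — see the exception note.
H > Cs: H sits above Cs in group 1, so the down-group effect alone puts H higher.
O > H: period and group pull opposite ways; the across-period shift dominates (141 vs 73 kJ/mol).
S > O: this pair runs against the simple trend — see the exception note.
Note the exception: Cs has a higher electron affinity than Ca, contrary to the simple trend — adding an electron to Ca (ns²) has to open a new, higher-energy np subshell, which is unfavourable.
Note the exception: S has a higher electron affinity than O, contrary to the simple trend — the compact 2p subshell of O repels the added electron more than S's larger 3p does.
Tabulated electron affinity (kJ/mol): H 73, O 141, S 200, Ca 2, Cs 46.
So from highest to lowest: S > O > H > Cs > Ca.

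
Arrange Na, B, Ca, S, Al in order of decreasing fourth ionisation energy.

After 3 electrons have been removed, what remains? Na³⁺ is already 2 electrons into the core; B³⁺ is the bare [He] core; Ca³⁺ is already 1 electron into the core; S³⁺ still has 3 valence electrons; Al³⁺ is the bare [Ne] core.
Breaking into a closed-shell core is much more expensive than removing a leftover valence electron — Ca, Na, Al and B have the largest IE_4 here.
The numbers (kJ/mol): Na 9543, B 25026, Ca 6491, S 4556, Al 11577.
Overall IE_4 order: S < Ca < Na < Al < B.

B, Al, Na, Ca, S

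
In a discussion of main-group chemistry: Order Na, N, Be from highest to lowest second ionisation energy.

After 1 electron has been removed, what remains? Na⁺ is the bare [Ne] core; N⁺ still has 4 valence electrons; Be⁺ still has 1 valence electron.
Pulling an electron out of a noble-gas core costs far more than removing a remaining valence electron, so Na sits at the high end of IE_2.
Valence configurations: N⁺ [He]2s²2p², Be⁺ [He]2s¹.
Approximate IE_2 values (kJ/mol): Na 4562, N 2856, Be 1757.
So the second ionization energies run Be < N < Na.

Na > N > Be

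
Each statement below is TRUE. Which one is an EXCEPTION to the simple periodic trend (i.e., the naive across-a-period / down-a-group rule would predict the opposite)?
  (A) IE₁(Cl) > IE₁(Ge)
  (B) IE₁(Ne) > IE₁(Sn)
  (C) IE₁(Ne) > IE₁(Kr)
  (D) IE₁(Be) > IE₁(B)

(D)

The general trend: first ionization energy increases across a period and decreases down a group.
(A) Cl (period 3, group 17) vs Ge (period 4, group 14): the stated order agrees with the simple trend.
(B) Ne (period 2, group 18) vs Sn (period 5, group 14): the stated order agrees with the simple trend.
(C) Ne (period 2, group 18) vs Kr (period 4, group 18): the stated order agrees with the simple trend.
(D) Be (period 2, group 2) vs B (period 2, group 13): the stated order contradicts the simple trend.
The exception is (D): removing B's lone 2p electron is easier than breaking Be's filled 2s².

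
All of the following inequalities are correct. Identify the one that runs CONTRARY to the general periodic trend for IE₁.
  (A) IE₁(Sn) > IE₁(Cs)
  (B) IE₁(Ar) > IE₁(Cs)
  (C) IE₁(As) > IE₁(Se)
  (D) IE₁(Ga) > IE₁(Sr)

The general trend: IE₁ increases across a period and decreases down a group.
(A) Sn (period 5, group 14) vs Cs (period 6, group 1): the stated order agrees with the simple trend.
(B) Ar (period 3, group 18) vs Cs (period 6, group 1): the stated order agrees with the simple trend.
(C) As (period 4, group 15) vs Se (period 4, group 16): the stated order contradicts the simple trend.
(D) Ga (period 4, group 13) vs Sr (period 5, group 2): the stated order agrees with the simple trend.
The exception is (C): Se (4p⁴) ionizes more easily than half-filled As (4p³).

(C)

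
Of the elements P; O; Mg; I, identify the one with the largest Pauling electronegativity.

O

O is in period 2, group 16; Mg is in period 3, group 2; P is in period 3, group 15; I is in period 5, group 17.
Smaller atoms with higher effective nuclear charge are more electronegative.
Here both period and group differ, so the two effects have to be weighed against each other.
P > Mg: P lies to the right of Mg in period 3, so the across-period effect alone puts P higher.
I > P: period and group pull opposite ways; the across-period shift dominates (2.66 vs 2.19).
O > I: the two effects oppose for this pair; the down-group effect wins (3.44 vs 2.66).
Tabulated electronegativity (Pauling): O 3.44, Mg 1.31, P 2.19, I 2.66.
The largest Pauling electronegativity among these belongs to O.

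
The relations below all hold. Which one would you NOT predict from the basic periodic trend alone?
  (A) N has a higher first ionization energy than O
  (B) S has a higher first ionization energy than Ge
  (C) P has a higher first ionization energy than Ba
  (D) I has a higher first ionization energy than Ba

(A)

The general trend: first ionization energy increases across a period and decreases down a group.
(A) N (period 2, group 15) vs O (period 2, group 16): the stated order contradicts the simple trend.
(B) S (period 3, group 16) vs Ge (period 4, group 14): the stated order agrees with the simple trend.
(C) P (period 3, group 15) vs Ba (period 6, group 2): the stated order agrees with the simple trend.
(D) I (period 5, group 17) vs Ba (period 6, group 2): the stated order agrees with the simple trend.
The exception is (A): pairing an electron in O's 2p⁴ costs repulsion energy, so O ionizes more easily than half-filled N (2p³).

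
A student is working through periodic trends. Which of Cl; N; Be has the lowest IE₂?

IE_2 is the cost of taking one more electron from the +1 cation: Cl⁺ still has 6 valence electrons; N⁺ still has 4 valence electrons; Be⁺ still has 1 valence electron.
All are still removing valence electrons, so compare the +1 ions as you would atoms: IE_2 generally rises across a period (higher Z_eff) and falls down a group (larger shell), subject to the usual subshell exceptions.
Valence configurations: Cl⁺ [Ne]3s²3p⁴, N⁺ [He]2s²2p², Be⁺ [He]2s¹.
Tabulated IE_2 (kJ/mol): Cl 2298, N 2856, Be 1757.
Putting it together, IE_2: Be < Cl < N.

Be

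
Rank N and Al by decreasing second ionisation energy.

N > Al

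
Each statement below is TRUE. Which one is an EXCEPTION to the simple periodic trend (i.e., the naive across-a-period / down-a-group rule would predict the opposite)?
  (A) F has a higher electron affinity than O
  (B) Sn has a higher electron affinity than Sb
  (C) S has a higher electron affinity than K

(B)

The general trend: electron affinity increases across a period and decreases down a group.
(A) F (period 2, group 17) vs O (period 2, group 16): the stated order agrees with the simple trend.
(B) Sn (period 5, group 14) vs Sb (period 5, group 15): the stated order contradicts the simple trend.
(C) S (period 3, group 16) vs K (period 4, group 1): the stated order agrees with the simple trend.
The exception is (B): adding an electron to Sb's half-filled 5p³ is unfavourable, so Sn has the more exothermic EA.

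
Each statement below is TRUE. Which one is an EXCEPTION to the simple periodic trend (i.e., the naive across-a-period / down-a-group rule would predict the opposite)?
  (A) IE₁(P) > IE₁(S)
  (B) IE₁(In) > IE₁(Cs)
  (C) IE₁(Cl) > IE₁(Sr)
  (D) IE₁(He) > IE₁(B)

(A)

The general trend: first ionisation energy increases across a period and decreases down a group.
(A) P (period 3, group 15) vs S (period 3, group 16): the stated order contradicts the simple trend.
(B) In (period 5, group 13) vs Cs (period 6, group 1): the stated order agrees with the simple trend.
(C) Cl (period 3, group 17) vs Sr (period 5, group 2): the stated order agrees with the simple trend.
(D) He (period 1, group 18) vs B (period 2, group 13): the stated order agrees with the simple trend.
The exception is (A): S (3p⁴) ionizes more easily than half-filled P (3p³) because the paired 3p electron in S is pushed out by e⁻–e⁻ repulsion.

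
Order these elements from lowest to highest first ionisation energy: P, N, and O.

P, O, N

N is in period 2, group 15; O is in period 2, group 16; P is in period 3, group 15.
Across a period the outer electron is held more tightly (higher IE₁); down a group it sits in a higher shell, more shielded, and comes off more easily.
These span different periods and groups, so the two trends combine.
O > P: relative to P, both the across-period and down-group shifts push O's first ionization energy up.
N > O: this pair runs against the simple trend — see the exception note.
Note the exception: N has a higher first ionization energy than O, contrary to the simple trend — pairing an electron in O's 2p⁴ costs repulsion energy, so O ionizes more easily than half-filled N (2p³).
Tabulated first ionization energy (kJ/mol): N 1402, O 1314, P 1012.
So from lowest to highest: P < O < N.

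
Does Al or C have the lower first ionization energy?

C is in period 2, group 14; Al is in period 3, group 13.
Across a period the outer electron is held more tightly (higher IE₁); down a group it sits in a higher shell, more shielded, and comes off more easily.
These span different periods and groups, so the two trends combine.
C > Al: both effects reinforce here, so C is clearly the higher of the two.
Approximate values (kJ/mol): C 1086, Al 578.
So Al has the lower first ionization energy (Al < C).

Al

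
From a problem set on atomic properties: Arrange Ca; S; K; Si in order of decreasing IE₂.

K, S, Si, Ca

After 1 electron has been removed, what remains? Ca⁺ still has 1 valence electron; S⁺ still has 5 valence electrons; K⁺ is the bare [Ar] core; Si⁺ still has 3 valence electrons.
Core electrons are held far more tightly than valence electrons, so K tops the IE_2 order.
Valence configurations: Ca⁺ [Ar]4s¹, S⁺ [Ne]3s²3p³, Si⁺ [Ne]3s²3p¹.
Tabulated IE_2 (kJ/mol): Ca 1145, S 2252, K 3052, Si 1577.
Hence IE_2: Ca < Si < S < K.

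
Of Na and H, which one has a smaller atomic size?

H

H is in period 1, group 1; Na is in period 3, group 1.
Across a period the added protons contract the valence shell; down a group each new principal shell makes the atom larger.
All are in group 1, so atomic radius increases down the group.
So H has the smaller atomic size (H < Na).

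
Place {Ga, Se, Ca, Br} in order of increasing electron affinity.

Ca < Ga < Se < Br

Ca is in period 4, group 2; Ga is in period 4, group 13; Se is in period 4, group 16; Br is in period 4, group 17.
Adding an electron releases more energy for atoms nearer the top right (short of the noble gases).
All lie in period 4, so electron affinity increases left to right.
So from lowest to highest: Ca < Ga < Se < Br.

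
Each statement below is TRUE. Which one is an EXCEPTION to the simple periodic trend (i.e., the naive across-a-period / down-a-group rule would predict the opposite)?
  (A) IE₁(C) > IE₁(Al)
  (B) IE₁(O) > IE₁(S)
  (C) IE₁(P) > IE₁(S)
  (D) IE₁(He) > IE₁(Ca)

(C)

The general trend: IE₁ increases across a period and decreases down a group.
(A) C (period 2, group 14) vs Al (period 3, group 13): the stated order agrees with the simple trend.
(B) O (period 2, group 16) vs S (period 3, group 16): the stated order agrees with the simple trend.
(C) P (period 3, group 15) vs S (period 3, group 16): the stated order contradicts the simple trend.
(D) He (period 1, group 18) vs Ca (period 4, group 2): the stated order agrees with the simple trend.
The exception is (C): S (3p⁴) ionizes more easily than half-filled P (3p³) because the paired 3p electron in S is pushed out by e⁻–e⁻ repulsion.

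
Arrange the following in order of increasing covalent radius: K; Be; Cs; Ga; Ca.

Be is in period 2, group 2; K is in period 4, group 1; Ca is in period 4, group 2; Ga is in period 4, group 13; Cs is in period 6, group 1.
Atomic radius shrinks across a period as nuclear charge pulls the same shell inward, and grows down a group as new shells are added.
Neither a single period nor a single group — weigh both effects.
Ga > Be: the two effects oppose for this pair; the down-group effect wins (124 vs 102 pm).
Ca > Ga: Ca lies to the left of Ga in period 4, so the across-period effect alone puts Ca larger.
K > Ca: K lies to the left of Ca in period 4, so the across-period effect alone puts K larger.
Cs > K: they share group 1; the group trend gives Cs the larger value.
Approximate values (pm): Be 102, K 196, Ca 171, Ga 124, Cs 232.
So from smallest to largest: Be < Ga < Ca < K < Cs.

Be, Ga, Ca, K, Cs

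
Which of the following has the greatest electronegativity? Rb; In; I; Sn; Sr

I

Rb is in period 5, group 1; Sr is in period 5, group 2; In is in period 5, group 13; Sn is in period 5, group 14; I is in period 5, group 17.
Electronegativity increases across a period and decreases down a group, tracking effective nuclear charge and atomic size.
All lie in period 5, so electronegativity increases left to right.
The greatest electronegativity among these belongs to I.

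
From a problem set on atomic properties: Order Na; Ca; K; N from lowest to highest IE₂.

The second ionization energy removes an electron from the +1 ion. For each element: Na⁺ is the bare [Ne] core; Ca⁺ still has 1 valence electron; K⁺ is the bare [Ar] core; N⁺ still has 4 valence electrons.
Core electrons are held far more tightly than valence electrons, so K and Na top the IE_2 order.
Valence configurations: Ca⁺ [Ar]4s¹, N⁺ [He]2s²2p².
The numbers (kJ/mol): Na 4562, Ca 1145, K 3052, N 2856.
Overall IE_2 order: Ca < N < K < Na.

Ca < N < K < Na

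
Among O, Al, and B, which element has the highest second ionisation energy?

O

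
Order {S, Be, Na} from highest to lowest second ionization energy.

Na, S, Be

Consider each +1 ion: S⁺ still has 5 valence electrons; Be⁺ still has 1 valence electron; Na⁺ is the bare [Ne] core.
Core electrons are held far more tightly than valence electrons, so Na tops the IE_2 order.
Valence configurations: S⁺ [Ne]3s²3p³, Be⁺ [He]2s¹.
Tabulated IE_2 (kJ/mol): S 2252, Be 1757, Na 4562.
Hence IE_2: Be < S < Na.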